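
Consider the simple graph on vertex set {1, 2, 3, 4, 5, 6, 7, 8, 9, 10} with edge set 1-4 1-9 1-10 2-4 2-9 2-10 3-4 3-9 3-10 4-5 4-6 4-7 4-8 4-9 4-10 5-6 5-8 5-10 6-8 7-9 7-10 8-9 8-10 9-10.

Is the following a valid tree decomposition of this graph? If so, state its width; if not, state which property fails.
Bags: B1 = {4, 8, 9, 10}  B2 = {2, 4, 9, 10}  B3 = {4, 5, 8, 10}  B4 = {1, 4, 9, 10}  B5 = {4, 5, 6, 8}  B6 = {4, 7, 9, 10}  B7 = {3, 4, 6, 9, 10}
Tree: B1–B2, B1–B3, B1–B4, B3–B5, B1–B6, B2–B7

A tree decomposition must satisfy three properties: every vertex lies in some bag; for every edge, both endpoints lie together in some bag; and for every vertex, the bags containing it form a connected subtree. Here bags containing vertex 6 are not connected in the tree, so the decomposition is invalid.

No — bags containing vertex 6 are not connected in the tree.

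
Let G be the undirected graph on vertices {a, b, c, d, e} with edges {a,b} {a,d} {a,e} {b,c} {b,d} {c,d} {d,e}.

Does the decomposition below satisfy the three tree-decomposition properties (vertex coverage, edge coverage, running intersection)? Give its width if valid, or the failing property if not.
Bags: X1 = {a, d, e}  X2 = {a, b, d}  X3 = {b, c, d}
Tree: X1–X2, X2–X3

Yes; width 2.

Every vertex of G appears in some bag (union = {a, b, c, d, e}); every edge is covered by a bag; and for each vertex v the set of bags containing v is connected in the bag tree. The decomposition is therefore valid. The largest bag has 3 vertices, so the width is 2.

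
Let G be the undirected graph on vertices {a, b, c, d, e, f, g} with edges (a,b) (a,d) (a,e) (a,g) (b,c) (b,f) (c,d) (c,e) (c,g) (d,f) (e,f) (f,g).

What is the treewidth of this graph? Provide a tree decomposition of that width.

Treewidth 3.
One such decomposition:
Bags: B1 = {a, c, f, g}  B2 = {a, b, c, f}  B3 = {a, c, e, f}  B4 = {a, c, d, f}
Tree: B1–B2, B2–B3, B3–B4

Every bag has size at most 4, so the width is 4 − 1 = 3 and tw(G) ≤ 3. For the lower bound: the 4 vertex sets {f,g}, {a,b}, {c}, {e} are disjoint, each induces a connected subgraph, and every pair is joined by at least one edge of G. Contracting each set to a single vertex therefore yields K_{4} as a minor, and since treewidth is minor-monotone, tw(G) ≥ tw(K_{4}) = 3. Combining the bounds, tw(G) = 3.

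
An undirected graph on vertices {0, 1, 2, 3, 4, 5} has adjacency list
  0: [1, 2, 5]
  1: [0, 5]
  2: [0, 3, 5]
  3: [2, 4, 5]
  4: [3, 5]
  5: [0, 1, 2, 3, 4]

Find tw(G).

2

A width-2 tree decomposition is:
Bags: B1 = {0, 2, 5}  B2 = {0, 1, 5}  B3 = {2, 3, 5}  B4 = {3, 4, 5}
Tree: B1–B2, B1–B3, B3–B4
Each bag holds 3 vertices, so the decomposition has width 2, which upper-bounds the treewidth. On the other hand G contains the 3-clique {0, 1, 5}. A clique must lie in a single bag of any decomposition, so no decomposition can have width below 2. Combining the bounds, tw(G) = 2.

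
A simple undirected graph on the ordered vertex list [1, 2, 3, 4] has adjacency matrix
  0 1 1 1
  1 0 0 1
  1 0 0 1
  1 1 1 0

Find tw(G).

A width-2 tree decomposition is:
Bags: B1 = {1, 3, 4}  B2 = {1, 2, 4}
Tree: B1–B2
Every bag has size at most 3, so the width is 3 − 1 = 2 and tw(G) ≤ 2. Conversely, {1, 2, 4} is a clique of size 3, and the vertices of any clique must share a bag in every tree decomposition; so some bag has ≥ 3 vertices and tw(G) ≥ 2. Therefore the treewidth is 2.

2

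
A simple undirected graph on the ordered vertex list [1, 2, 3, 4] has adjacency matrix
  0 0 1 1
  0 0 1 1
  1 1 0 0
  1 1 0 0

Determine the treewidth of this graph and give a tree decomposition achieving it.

Each bag holds 3 vertices, so the decomposition has width 2, which upper-bounds the treewidth. Since 4–1–3–2–4 is a cycle in G, G is not acyclic. Forests are exactly the graphs of treewidth ≤ 1, so tw(G) ≥ 2. Therefore the treewidth is 2.

Treewidth 2.
Bags: B1 = {1, 3, 4}  B2 = {2, 3, 4}
Tree: B1–B2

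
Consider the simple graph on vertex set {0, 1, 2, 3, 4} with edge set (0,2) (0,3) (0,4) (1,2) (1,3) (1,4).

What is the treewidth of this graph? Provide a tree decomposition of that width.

The largest bag has 3 vertices, giving width 2; this decomposition certifies tw(G) ≤ 2. Since 3–0–4–1–3 is a cycle in G, G is not acyclic. Forests are exactly the graphs of treewidth ≤ 1, so tw(G) ≥ 2. Hence tw(G) = 2 exactly.

Treewidth 2.
One such decomposition:
Bags: B1 = {0, 1, 3}  B2 = {0, 1, 4}  B3 = {0, 1, 2}
Tree: B1–B2, B2–B3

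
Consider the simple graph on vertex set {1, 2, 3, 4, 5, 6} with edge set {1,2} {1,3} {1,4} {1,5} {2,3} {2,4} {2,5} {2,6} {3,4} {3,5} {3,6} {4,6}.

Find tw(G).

A width-3 tree decomposition is:
Bags: B1 = {1, 2, 3, 5}  B2 = {1, 2, 3, 4}  B3 = {2, 3, 4, 6}
Tree: B1–B2, B2–B3
Every bag has size at most 4, so the width is 4 − 1 = 3 and tw(G) ≤ 3. Conversely, {1, 2, 3, 4} is a clique of size 4, and the vertices of any clique must share a bag in every tree decomposition; so some bag has ≥ 4 vertices and tw(G) ≥ 3. Combining the bounds, tw(G) = 3.

3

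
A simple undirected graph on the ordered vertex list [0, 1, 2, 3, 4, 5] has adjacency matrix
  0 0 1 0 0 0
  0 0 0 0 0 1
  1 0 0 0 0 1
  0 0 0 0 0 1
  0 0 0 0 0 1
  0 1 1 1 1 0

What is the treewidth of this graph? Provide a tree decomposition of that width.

Each bag holds 2 vertices, so the decomposition has width 1, which upper-bounds the treewidth. Any graph with an edge has treewidth ≥ 1, and G has the edge 5–3. Hence tw(G) = 1 exactly.

Treewidth 1.
Bags: B1 = {3, 5}  B2 = {2, 5}  B3 = {4, 5}  B4 = {1, 5}  B5 = {0, 2}
Tree: B1–B2, B2–B3, B1–B4, B2–B5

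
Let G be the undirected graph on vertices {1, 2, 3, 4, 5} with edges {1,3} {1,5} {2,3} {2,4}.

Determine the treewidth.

A width-1 tree decomposition is:
Bags: B1 = {1, 5}  B2 = {1, 3}  B3 = {2, 3}  B4 = {2, 4}
Tree: B1–B2, B2–B3, B3–B4
Every bag has size at most 2, so the width is 2 − 1 = 1 and tw(G) ≤ 1. Any graph with an edge has treewidth ≥ 1, and G has the edge 5–1. Hence tw(G) = 1 exactly.

1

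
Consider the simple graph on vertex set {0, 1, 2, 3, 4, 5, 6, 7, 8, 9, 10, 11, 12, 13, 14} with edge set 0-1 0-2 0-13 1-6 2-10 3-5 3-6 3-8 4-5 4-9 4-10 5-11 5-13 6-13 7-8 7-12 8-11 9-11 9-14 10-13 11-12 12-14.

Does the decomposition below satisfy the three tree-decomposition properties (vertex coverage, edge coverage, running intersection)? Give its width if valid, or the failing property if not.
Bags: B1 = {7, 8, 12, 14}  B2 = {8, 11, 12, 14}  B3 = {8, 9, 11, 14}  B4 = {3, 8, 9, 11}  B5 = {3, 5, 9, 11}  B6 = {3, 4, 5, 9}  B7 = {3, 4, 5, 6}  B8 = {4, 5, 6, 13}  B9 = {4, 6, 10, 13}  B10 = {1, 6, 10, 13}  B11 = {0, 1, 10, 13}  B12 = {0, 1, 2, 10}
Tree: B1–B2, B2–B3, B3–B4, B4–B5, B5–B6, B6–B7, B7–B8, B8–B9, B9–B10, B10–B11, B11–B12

Checking the three conditions: (i) the bags cover all of {0, 1, 2, 3, 4, 5, 6, 7, 8, 9, 10, 11, 12, 13, 14}; (ii) for each edge, some bag contains both endpoints; (iii) the bags containing any fixed vertex form a subtree. All hold, so the decomposition is valid with width 4 − 1 = 3.

Yes; width 3.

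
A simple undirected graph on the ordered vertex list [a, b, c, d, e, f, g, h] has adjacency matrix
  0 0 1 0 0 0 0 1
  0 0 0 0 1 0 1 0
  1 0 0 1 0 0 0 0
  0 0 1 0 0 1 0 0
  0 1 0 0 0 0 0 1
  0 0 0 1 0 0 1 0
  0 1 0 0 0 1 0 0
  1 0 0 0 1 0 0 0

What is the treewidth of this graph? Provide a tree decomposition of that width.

Every bag has size at most 3, so the width is 3 − 1 = 2 and tw(G) ≤ 2. The edges b–g–f–d–c–a–h–e–b form a cycle, so G is not a tree and its treewidth is at least 2. Hence tw(G) = 2 exactly.

Treewidth 2.
Bags: B1 = {b, f, g}  B2 = {b, d, f}  B3 = {b, c, d}  B4 = {a, b, c}  B5 = {a, b, h}  B6 = {b, e, h}
Tree: B1–B2, B2–B3, B3–B4, B4–B5, B5–B6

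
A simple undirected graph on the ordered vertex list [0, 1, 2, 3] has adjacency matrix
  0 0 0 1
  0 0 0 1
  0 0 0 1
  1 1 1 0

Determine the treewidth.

1

A width-1 tree decomposition is:
Bags: B1 = {0, 3}  B2 = {1, 3}  B3 = {2, 3}
Tree: B1–B2, B1–B3
Each bag holds 2 vertices, so the decomposition has width 1, which upper-bounds the treewidth. G has an edge, so its treewidth is at least 1. Hence tw(G) = 1 exactly.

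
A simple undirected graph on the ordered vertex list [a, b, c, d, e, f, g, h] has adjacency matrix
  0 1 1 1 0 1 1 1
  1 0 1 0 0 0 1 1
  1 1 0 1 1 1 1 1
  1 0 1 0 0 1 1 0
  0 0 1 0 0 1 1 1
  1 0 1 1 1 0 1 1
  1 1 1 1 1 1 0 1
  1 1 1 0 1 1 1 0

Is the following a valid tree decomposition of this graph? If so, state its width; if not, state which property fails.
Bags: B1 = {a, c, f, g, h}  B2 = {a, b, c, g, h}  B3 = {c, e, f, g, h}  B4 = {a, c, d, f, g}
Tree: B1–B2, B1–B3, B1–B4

Vertex coverage: the bags together contain {a, b, c, d, e, f, g, h}, the full vertex set. Edge coverage: each edge of G has both endpoints in at least one bag. Running intersection: for every vertex, the bags containing it form a connected subtree. All three properties hold, so this is a valid tree decomposition of width max|bag| − 1 = 4, and hence tw(G) ≤ 4.

Yes; width 4.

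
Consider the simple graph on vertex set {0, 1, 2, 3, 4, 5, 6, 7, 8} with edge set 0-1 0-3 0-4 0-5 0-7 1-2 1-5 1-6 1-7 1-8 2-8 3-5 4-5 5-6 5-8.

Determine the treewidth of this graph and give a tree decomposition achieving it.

Treewidth 2.
Bags: B1 = {1, 5, 8}  B2 = {0, 1, 5}  B3 = {1, 2, 8}  B4 = {0, 3, 5}  B5 = {0, 4, 5}  B6 = {1, 5, 6}  B7 = {0, 1, 7}
Tree: B1–B2, B1–B3, B2–B4, B4–B5, B2–B6, B2–B7

The largest bag has 3 vertices, giving width 2; this decomposition certifies tw(G) ≤ 2. Conversely, {1, 2, 8} is a clique of size 3, and the vertices of any clique must share a bag in every tree decomposition; so some bag has ≥ 3 vertices and tw(G) ≥ 2. Combining the bounds, tw(G) = 2.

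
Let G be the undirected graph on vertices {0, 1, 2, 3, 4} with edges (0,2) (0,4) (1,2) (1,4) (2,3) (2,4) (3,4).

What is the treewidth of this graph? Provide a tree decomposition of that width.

Treewidth 2.
One such decomposition:
Bags: B1 = {0, 2, 4}  B2 = {1, 2, 4}  B3 = {2, 3, 4}
Tree: B1–B2, B1–B3

Every bag has size at most 3, so the width is 3 − 1 = 2 and tw(G) ≤ 2. For the lower bound, the 3 vertices {0, 2, 4} are pairwise adjacent, and any tree decomposition puts a clique entirely inside one bag — forcing width ≥ 2. Combining the bounds, tw(G) = 2.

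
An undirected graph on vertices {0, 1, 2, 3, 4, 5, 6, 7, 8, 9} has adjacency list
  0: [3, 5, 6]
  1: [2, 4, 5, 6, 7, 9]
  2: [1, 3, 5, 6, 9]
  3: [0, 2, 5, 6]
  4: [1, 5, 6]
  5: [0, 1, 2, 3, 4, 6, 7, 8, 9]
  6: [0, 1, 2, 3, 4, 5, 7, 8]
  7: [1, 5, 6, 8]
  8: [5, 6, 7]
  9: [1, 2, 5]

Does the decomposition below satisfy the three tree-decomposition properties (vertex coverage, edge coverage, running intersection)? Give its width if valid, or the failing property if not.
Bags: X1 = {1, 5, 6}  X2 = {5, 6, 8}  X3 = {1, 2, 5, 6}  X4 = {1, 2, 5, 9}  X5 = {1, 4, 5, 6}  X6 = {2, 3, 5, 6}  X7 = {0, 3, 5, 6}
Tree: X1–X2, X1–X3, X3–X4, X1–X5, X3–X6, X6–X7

A tree decomposition must satisfy three properties: every vertex lies in some bag; for every edge, both endpoints lie together in some bag; and for every vertex, the bags containing it form a connected subtree. Here vertex 7 appears in no bag, so the decomposition is invalid.

No — vertex 7 appears in no bag.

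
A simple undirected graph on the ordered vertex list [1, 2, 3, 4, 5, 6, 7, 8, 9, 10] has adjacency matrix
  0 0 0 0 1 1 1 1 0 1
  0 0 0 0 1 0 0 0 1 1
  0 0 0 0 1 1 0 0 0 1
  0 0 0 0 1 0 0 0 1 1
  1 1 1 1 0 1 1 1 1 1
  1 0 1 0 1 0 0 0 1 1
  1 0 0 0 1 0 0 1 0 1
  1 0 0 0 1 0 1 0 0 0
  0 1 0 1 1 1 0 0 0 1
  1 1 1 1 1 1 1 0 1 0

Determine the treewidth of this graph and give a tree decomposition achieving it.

The largest bag has 4 vertices, giving width 3; this decomposition certifies tw(G) ≤ 3. On the other hand G contains the 4-clique {1, 5, 7, 8}. A clique must lie in a single bag of any decomposition, so no decomposition can have width below 3. The upper and lower bounds meet at 3, so that is the treewidth.

Treewidth 3.
One optimal decomposition is:
Bags: B1 = {1, 5, 6, 10}  B2 = {5, 6, 9, 10}  B3 = {4, 5, 9, 10}  B4 = {1, 5, 7, 10}  B5 = {3, 5, 6, 10}  B6 = {2, 5, 9, 10}  B7 = {1, 5, 7, 8}
Tree: B1–B2, B2–B3, B1–B4, B2–B5, B2–B6, B4–B7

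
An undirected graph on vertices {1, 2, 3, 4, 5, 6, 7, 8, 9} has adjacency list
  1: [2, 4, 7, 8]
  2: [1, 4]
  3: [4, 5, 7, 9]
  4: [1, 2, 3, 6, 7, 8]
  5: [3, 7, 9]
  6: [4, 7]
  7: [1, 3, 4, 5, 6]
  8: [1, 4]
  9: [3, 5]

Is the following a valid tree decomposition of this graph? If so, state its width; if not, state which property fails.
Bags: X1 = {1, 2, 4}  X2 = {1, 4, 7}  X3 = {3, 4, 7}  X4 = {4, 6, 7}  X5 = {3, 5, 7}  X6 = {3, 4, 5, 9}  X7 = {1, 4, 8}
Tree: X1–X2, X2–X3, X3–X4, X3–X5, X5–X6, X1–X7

A tree decomposition must satisfy three properties: every vertex lies in some bag; for every edge, both endpoints lie together in some bag; and for every vertex, the bags containing it form a connected subtree. Here bags containing vertex 4 are not connected in the tree, so the decomposition is invalid.

No — bags containing vertex 4 are not connected in the tree.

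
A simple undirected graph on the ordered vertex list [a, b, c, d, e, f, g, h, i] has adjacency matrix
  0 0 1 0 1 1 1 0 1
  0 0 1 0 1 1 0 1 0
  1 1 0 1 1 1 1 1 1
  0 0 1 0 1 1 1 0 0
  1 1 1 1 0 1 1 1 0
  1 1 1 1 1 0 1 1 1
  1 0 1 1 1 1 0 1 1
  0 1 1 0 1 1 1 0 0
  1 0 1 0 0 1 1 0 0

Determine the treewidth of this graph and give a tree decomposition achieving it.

The largest bag has 5 vertices, giving width 4; this decomposition certifies tw(G) ≤ 4. On the other hand G contains the 5-clique {c, d, e, f, g}. A clique must lie in a single bag of any decomposition, so no decomposition can have width below 4. The upper and lower bounds meet at 4, so that is the treewidth.

Treewidth 4.
One such decomposition:
Bags: B1 = {a, c, e, f, g}  B2 = {c, e, f, g, h}  B3 = {a, c, f, g, i}  B4 = {b, c, e, f, h}  B5 = {c, d, e, f, g}
Tree: B1–B2, B1–B3, B2–B4, B1–B5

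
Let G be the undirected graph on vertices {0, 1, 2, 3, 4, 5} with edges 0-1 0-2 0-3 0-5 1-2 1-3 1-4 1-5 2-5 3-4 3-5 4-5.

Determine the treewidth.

3

A width-3 tree decomposition is:
Bags: B1 = {0, 1, 2, 5}  B2 = {0, 1, 3, 5}  B3 = {1, 3, 4, 5}
Tree: B1–B2, B2–B3
Each bag holds 4 vertices, so the decomposition has width 3, which upper-bounds the treewidth. On the other hand G contains the 4-clique {0, 1, 2, 5}. A clique must lie in a single bag of any decomposition, so no decomposition can have width below 3. The upper and lower bounds meet at 3, so that is the treewidth.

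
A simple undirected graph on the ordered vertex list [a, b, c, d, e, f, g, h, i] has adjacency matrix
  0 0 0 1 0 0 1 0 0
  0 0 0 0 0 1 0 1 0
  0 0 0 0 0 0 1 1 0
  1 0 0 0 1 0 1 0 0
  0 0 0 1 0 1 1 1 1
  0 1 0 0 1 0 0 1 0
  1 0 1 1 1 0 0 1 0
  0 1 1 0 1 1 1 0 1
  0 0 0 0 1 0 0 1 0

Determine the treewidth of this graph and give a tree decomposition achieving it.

Each bag holds 3 vertices, so the decomposition has width 2, which upper-bounds the treewidth. For the lower bound, the 3 vertices {d, e, g} are pairwise adjacent, and any tree decomposition puts a clique entirely inside one bag — forcing width ≥ 2. The upper and lower bounds meet at 2, so that is the treewidth.

Treewidth 2.
One optimal decomposition is:
Bags: B1 = {d, e, g}  B2 = {e, g, h}  B3 = {e, h, i}  B4 = {e, f, h}  B5 = {b, f, h}  B6 = {a, d, g}  B7 = {c, g, h}
Tree: B1–B2, B2–B3, B3–B4, B4–B5, B1–B6, B2–B7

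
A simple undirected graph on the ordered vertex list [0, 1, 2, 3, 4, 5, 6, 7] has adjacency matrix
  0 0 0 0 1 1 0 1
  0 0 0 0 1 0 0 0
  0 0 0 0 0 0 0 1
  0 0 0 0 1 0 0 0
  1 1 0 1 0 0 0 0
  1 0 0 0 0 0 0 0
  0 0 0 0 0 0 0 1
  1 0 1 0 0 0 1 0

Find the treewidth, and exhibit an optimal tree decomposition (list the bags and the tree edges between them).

Treewidth 1.
One optimal decomposition is:
Bags: B1 = {0, 7}  B2 = {0, 4}  B3 = {6, 7}  B4 = {0, 5}  B5 = {3, 4}  B6 = {2, 7}  B7 = {1, 4}
Tree: B1–B2, B1–B3, B1–B4, B2–B5, B1–B6, B2–B7

Every bag has size at most 2, so the width is 2 − 1 = 1 and tw(G) ≤ 1. Since G has at least one edge (e.g. 0–7), it is not an edgeless graph, so tw(G) ≥ 1. Hence tw(G) = 1 exactly.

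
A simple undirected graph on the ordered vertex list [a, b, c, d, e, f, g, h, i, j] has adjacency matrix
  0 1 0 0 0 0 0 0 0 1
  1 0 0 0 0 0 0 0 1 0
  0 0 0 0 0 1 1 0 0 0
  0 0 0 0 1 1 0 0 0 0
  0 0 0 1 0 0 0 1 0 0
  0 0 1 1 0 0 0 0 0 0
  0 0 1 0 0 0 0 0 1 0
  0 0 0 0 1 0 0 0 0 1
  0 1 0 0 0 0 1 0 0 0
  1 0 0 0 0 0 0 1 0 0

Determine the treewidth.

A width-2 tree decomposition is:
Bags: B1 = {c, f, g}  B2 = {f, g, i}  B3 = {b, f, i}  B4 = {a, b, f}  B5 = {a, f, j}  B6 = {f, h, j}  B7 = {e, f, h}  B8 = {d, e, f}
Tree: B1–B2, B2–B3, B3–B4, B4–B5, B5–B6, B6–B7, B7–B8
Each bag holds 3 vertices, so the decomposition has width 2, which upper-bounds the treewidth. For the lower bound, G contains the cycle f–c–g–i–b–a–j–h–e–d–f, so G is not a forest; only forests have treewidth ≤ 1, hence tw(G) ≥ 2. Combining the bounds, tw(G) = 2.

2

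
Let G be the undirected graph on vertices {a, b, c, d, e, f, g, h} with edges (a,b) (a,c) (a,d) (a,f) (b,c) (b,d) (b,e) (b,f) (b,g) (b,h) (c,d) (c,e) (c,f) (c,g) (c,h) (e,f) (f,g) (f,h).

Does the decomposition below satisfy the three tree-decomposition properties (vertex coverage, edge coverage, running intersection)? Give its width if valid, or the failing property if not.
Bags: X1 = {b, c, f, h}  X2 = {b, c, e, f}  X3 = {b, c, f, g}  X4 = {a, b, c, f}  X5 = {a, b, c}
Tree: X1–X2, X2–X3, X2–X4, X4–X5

A tree decomposition must satisfy three properties: every vertex lies in some bag; for every edge, both endpoints lie together in some bag; and for every vertex, the bags containing it form a connected subtree. Here vertex d appears in no bag, so the decomposition is invalid.

No — vertex d appears in no bag.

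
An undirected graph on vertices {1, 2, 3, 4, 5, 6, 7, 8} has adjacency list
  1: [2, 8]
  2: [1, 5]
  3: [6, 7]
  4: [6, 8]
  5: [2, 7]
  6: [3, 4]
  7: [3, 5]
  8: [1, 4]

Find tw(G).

A width-2 tree decomposition is:
Bags: B1 = {2, 5, 7}  B2 = {2, 3, 7}  B3 = {2, 3, 6}  B4 = {2, 4, 6}  B5 = {2, 4, 8}  B6 = {1, 2, 8}
Tree: B1–B2, B2–B3, B3–B4, B4–B5, B5–B6
Each bag holds 3 vertices, so the decomposition has width 2, which upper-bounds the treewidth. Since 2–5–7–3–6–4–8–1–2 is a cycle in G, G is not acyclic. Forests are exactly the graphs of treewidth ≤ 1, so tw(G) ≥ 2. Therefore the treewidth is 2.

2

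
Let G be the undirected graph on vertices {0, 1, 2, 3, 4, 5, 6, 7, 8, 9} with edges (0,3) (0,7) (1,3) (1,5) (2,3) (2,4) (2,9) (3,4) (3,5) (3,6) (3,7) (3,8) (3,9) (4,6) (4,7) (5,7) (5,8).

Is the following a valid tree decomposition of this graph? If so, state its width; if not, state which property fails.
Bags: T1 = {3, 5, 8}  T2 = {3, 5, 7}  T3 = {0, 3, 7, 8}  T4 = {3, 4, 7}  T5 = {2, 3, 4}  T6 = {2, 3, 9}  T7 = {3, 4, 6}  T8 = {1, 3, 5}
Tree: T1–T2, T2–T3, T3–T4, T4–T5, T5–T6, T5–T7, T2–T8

A tree decomposition must satisfy three properties: every vertex lies in some bag; for every edge, both endpoints lie together in some bag; and for every vertex, the bags containing it form a connected subtree. Here bags containing vertex 8 are not connected in the tree, so the decomposition is invalid.

No — bags containing vertex 8 are not connected in the tree.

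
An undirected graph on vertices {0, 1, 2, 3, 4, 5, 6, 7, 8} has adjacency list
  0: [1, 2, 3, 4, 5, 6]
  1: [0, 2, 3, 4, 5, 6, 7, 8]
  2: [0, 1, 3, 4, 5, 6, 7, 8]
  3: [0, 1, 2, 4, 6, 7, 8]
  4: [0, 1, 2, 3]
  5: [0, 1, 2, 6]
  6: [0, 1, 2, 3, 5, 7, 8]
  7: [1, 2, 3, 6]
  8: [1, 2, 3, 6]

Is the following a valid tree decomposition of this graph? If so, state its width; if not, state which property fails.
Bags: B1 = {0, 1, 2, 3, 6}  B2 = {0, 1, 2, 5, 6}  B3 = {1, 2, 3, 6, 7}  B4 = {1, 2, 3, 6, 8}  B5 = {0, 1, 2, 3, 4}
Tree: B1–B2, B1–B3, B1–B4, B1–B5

Every vertex of G appears in some bag (union = {0, 1, 2, 3, 4, 5, 6, 7, 8}); every edge is covered by a bag; and for each vertex v the set of bags containing v is connected in the bag tree. The decomposition is therefore valid. The largest bag has 5 vertices, so the width is 4.

Yes; width 4.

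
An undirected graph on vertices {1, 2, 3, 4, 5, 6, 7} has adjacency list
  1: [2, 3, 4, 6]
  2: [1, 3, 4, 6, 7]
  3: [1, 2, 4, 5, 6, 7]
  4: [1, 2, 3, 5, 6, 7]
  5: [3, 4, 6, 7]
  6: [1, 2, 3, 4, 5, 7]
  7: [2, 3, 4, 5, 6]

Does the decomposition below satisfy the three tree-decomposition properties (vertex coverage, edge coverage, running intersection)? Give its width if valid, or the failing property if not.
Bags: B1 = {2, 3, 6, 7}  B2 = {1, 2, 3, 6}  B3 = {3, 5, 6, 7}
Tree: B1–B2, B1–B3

No — vertex 4 appears in no bag.

A tree decomposition must satisfy three properties: every vertex lies in some bag; for every edge, both endpoints lie together in some bag; and for every vertex, the bags containing it form a connected subtree. Here vertex 4 appears in no bag, so the decomposition is invalid.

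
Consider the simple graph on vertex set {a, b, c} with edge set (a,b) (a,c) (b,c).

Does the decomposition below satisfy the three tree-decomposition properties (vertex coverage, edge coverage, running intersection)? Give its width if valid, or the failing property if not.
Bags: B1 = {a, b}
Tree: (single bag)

A tree decomposition must satisfy three properties: every vertex lies in some bag; for every edge, both endpoints lie together in some bag; and for every vertex, the bags containing it form a connected subtree. Here vertex c appears in no bag, so the decomposition is invalid.

No — vertex c appears in no bag.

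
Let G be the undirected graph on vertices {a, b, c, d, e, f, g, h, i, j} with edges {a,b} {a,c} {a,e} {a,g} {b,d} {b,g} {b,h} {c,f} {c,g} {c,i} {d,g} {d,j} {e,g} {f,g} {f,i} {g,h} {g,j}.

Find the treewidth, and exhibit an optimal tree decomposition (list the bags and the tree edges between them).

Every bag has size at most 3, so the width is 3 − 1 = 2 and tw(G) ≤ 2. On the other hand G contains the 3-clique {c, f, g}. A clique must lie in a single bag of any decomposition, so no decomposition can have width below 2. The upper and lower bounds meet at 2, so that is the treewidth.

Treewidth 2.
One optimal decomposition is:
Bags: B1 = {b, g, h}  B2 = {a, b, g}  B3 = {a, c, g}  B4 = {c, f, g}  B5 = {a, e, g}  B6 = {b, d, g}  B7 = {c, f, i}  B8 = {d, g, j}
Tree: B1–B2, B2–B3, B3–B4, B2–B5, B2–B6, B4–B7, B6–B8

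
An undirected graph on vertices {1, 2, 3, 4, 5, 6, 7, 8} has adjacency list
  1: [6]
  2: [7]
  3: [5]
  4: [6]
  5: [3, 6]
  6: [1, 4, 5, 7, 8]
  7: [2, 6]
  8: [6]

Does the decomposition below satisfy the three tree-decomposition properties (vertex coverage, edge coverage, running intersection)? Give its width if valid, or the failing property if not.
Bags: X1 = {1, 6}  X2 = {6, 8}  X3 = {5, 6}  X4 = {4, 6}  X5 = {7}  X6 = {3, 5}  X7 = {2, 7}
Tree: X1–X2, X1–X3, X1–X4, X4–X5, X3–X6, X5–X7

No — edge (6,7) lies in no bag.

A tree decomposition must satisfy three properties: every vertex lies in some bag; for every edge, both endpoints lie together in some bag; and for every vertex, the bags containing it form a connected subtree. Here edge (6,7) lies in no bag, so the decomposition is invalid.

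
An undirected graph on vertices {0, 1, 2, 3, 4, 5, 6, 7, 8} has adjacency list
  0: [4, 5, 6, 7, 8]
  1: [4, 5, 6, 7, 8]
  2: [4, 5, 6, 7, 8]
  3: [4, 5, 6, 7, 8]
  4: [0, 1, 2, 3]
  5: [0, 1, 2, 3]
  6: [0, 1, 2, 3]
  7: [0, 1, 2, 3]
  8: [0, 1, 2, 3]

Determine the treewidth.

4

A width-4 tree decomposition is:
Bags: B1 = {0, 1, 2, 3, 4}  B2 = {0, 1, 2, 3, 7}  B3 = {0, 1, 2, 3, 5}  B4 = {0, 1, 2, 3, 6}  B5 = {0, 1, 2, 3, 8}
Tree: B1–B2, B2–B3, B3–B4, B4–B5
The largest bag has 5 vertices, giving width 4; this decomposition certifies tw(G) ≤ 4. For the lower bound: the 5 vertex sets {2,4}, {1,7}, {3,5}, {0}, {6} are disjoint, each induces a connected subgraph, and every pair is joined by at least one edge of G. Contracting each set to a single vertex therefore yields K_{5} as a minor, and since treewidth is minor-monotone, tw(G) ≥ tw(K_{5}) = 4. Combining the bounds, tw(G) = 4.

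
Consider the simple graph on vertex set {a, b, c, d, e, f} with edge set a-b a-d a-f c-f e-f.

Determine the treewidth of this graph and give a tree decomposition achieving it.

Treewidth 1.
One such decomposition:
Bags: B1 = {a, f}  B2 = {c, f}  B3 = {a, b}  B4 = {e, f}  B5 = {a, d}
Tree: B1–B2, B1–B3, B2–B4, B3–B5

The largest bag has 2 vertices, giving width 1; this decomposition certifies tw(G) ≤ 1. Any graph with an edge has treewidth ≥ 1, and G has the edge f–a. Hence tw(G) = 1 exactly.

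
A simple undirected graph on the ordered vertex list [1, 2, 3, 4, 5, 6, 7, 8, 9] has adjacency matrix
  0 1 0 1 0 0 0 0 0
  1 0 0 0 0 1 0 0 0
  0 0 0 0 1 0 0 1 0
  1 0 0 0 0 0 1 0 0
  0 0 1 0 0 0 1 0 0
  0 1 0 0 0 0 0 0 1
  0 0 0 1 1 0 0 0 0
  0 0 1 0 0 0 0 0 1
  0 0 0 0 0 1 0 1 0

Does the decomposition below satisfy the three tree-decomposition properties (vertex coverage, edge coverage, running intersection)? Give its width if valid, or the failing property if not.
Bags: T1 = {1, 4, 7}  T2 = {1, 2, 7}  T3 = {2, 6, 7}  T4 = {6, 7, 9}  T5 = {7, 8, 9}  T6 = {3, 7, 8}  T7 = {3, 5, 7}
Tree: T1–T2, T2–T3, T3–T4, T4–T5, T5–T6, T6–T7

Checking the three conditions: (i) the bags cover all of {1, 2, 3, 4, 5, 6, 7, 8, 9}; (ii) for each edge, some bag contains both endpoints; (iii) the bags containing any fixed vertex form a subtree. All hold, so the decomposition is valid with width 3 − 1 = 2.

Yes; width 2.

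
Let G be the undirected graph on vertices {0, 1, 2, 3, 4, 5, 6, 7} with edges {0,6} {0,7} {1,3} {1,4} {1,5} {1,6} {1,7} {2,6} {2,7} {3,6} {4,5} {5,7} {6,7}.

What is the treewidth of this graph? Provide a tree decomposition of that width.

Every bag has size at most 3, so the width is 3 − 1 = 2 and tw(G) ≤ 2. Conversely, {0, 6, 7} is a clique of size 3, and the vertices of any clique must share a bag in every tree decomposition; so some bag has ≥ 3 vertices and tw(G) ≥ 2. Therefore the treewidth is 2.

Treewidth 2.
Bags: B1 = {1, 3, 6}  B2 = {1, 6, 7}  B3 = {1, 5, 7}  B4 = {2, 6, 7}  B5 = {0, 6, 7}  B6 = {1, 4, 5}
Tree: B1–B2, B2–B3, B2–B4, B4–B5, B3–B6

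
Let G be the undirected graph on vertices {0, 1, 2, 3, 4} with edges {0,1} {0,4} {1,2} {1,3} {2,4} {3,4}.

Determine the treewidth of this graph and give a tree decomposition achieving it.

Treewidth 2.
Bags: B1 = {1, 3, 4}  B2 = {0, 1, 4}  B3 = {1, 2, 4}
Tree: B1–B2, B2–B3

The largest bag has 3 vertices, giving width 2; this decomposition certifies tw(G) ≤ 2. Since 4–3–1–0–4 is a cycle in G, G is not acyclic. Forests are exactly the graphs of treewidth ≤ 1, so tw(G) ≥ 2. The upper and lower bounds meet at 2, so that is the treewidth.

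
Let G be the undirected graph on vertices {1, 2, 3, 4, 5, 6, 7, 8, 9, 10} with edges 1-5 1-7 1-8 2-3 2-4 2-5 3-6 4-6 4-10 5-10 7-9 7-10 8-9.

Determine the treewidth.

A width-2 tree decomposition is:
Bags: B1 = {1, 8, 9}  B2 = {1, 7, 9}  B3 = {1, 5, 7}  B4 = {5, 7, 10}  B5 = {2, 5, 10}  B6 = {2, 4, 10}  B7 = {2, 3, 4}  B8 = {3, 4, 6}
Tree: B1–B2, B2–B3, B3–B4, B4–B5, B5–B6, B6–B7, B7–B8
Every bag has size at most 3, so the width is 3 − 1 = 2 and tw(G) ≤ 2. Since 8–9–7–1–8 is a cycle in G, G is not acyclic. Forests are exactly the graphs of treewidth ≤ 1, so tw(G) ≥ 2. Combining the bounds, tw(G) = 2.

2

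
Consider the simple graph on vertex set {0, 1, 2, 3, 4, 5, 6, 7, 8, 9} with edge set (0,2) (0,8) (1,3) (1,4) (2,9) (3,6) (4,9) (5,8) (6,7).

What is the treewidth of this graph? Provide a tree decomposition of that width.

Treewidth 1.
One such decomposition:
Bags: B1 = {6, 7}  B2 = {3, 6}  B3 = {1, 3}  B4 = {1, 4}  B5 = {4, 9}  B6 = {2, 9}  B7 = {0, 2}  B8 = {0, 8}  B9 = {5, 8}
Tree: B1–B2, B2–B3, B3–B4, B4–B5, B5–B6, B6–B7, B7–B8, B8–B9

The largest bag has 2 vertices, giving width 1; this decomposition certifies tw(G) ≤ 1. G has an edge, so its treewidth is at least 1. Therefore the treewidth is 1.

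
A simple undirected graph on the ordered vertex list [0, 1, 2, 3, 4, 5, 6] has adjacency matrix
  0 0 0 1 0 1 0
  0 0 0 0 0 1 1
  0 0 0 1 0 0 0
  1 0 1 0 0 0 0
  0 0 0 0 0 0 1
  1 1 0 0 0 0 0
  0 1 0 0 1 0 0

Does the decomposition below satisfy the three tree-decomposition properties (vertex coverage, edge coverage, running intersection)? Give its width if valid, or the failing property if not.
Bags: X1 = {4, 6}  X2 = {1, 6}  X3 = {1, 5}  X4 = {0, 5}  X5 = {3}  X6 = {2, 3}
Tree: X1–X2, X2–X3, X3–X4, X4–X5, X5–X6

A tree decomposition must satisfy three properties: every vertex lies in some bag; for every edge, both endpoints lie together in some bag; and for every vertex, the bags containing it form a connected subtree. Here edge (0,3) lies in no bag, so the decomposition is invalid.

No — edge (0,3) lies in no bag.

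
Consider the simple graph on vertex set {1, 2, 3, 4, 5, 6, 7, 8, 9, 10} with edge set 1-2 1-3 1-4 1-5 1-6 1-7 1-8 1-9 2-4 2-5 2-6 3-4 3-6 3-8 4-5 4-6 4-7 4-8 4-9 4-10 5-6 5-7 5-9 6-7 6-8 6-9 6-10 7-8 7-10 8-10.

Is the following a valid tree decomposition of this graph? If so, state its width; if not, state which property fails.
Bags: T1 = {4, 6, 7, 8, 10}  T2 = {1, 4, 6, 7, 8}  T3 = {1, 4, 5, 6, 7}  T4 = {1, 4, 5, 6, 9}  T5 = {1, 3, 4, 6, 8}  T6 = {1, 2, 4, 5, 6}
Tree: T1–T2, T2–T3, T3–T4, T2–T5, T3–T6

Yes; width 4.

Every vertex of G appears in some bag (union = {1, 2, 3, 4, 5, 6, 7, 8, 9, 10}); every edge is covered by a bag; and for each vertex v the set of bags containing v is connected in the bag tree. The decomposition is therefore valid. The largest bag has 5 vertices, so the width is 4.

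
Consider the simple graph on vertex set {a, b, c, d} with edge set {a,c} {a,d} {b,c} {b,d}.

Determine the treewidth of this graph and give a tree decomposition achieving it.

Treewidth 2.
One optimal decomposition is:
Bags: B1 = {b, c, d}  B2 = {a, c, d}
Tree: B1–B2

The largest bag has 3 vertices, giving width 2; this decomposition certifies tw(G) ≤ 2. The edges d–b–c–a–d form a cycle, so G is not a tree and its treewidth is at least 2. The upper and lower bounds meet at 2, so that is the treewidth.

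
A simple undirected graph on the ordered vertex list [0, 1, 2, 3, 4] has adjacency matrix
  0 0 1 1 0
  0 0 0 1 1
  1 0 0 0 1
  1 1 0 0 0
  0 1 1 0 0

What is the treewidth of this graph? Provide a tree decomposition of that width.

Treewidth 2.
Bags: B1 = {1, 2, 4}  B2 = {0, 1, 2}  B3 = {0, 1, 3}
Tree: B1–B2, B2–B3

Each bag holds 3 vertices, so the decomposition has width 2, which upper-bounds the treewidth. Since 1–4–2–0–3–1 is a cycle in G, G is not acyclic. Forests are exactly the graphs of treewidth ≤ 1, so tw(G) ≥ 2. Combining the bounds, tw(G) = 2.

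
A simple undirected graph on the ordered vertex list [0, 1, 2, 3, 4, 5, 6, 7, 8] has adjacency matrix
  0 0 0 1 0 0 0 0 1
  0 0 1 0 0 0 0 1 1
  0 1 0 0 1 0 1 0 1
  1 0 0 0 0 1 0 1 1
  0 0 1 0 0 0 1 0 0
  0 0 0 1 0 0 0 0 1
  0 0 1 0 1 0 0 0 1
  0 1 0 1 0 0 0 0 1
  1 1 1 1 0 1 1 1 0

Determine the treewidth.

2

A width-2 tree decomposition is:
Bags: B1 = {1, 2, 8}  B2 = {1, 7, 8}  B3 = {3, 7, 8}  B4 = {2, 6, 8}  B5 = {0, 3, 8}  B6 = {3, 5, 8}  B7 = {2, 4, 6}
Tree: B1–B2, B2–B3, B1–B4, B3–B5, B3–B6, B4–B7
Each bag holds 3 vertices, so the decomposition has width 2, which upper-bounds the treewidth. For the lower bound, the 3 vertices {1, 2, 8} are pairwise adjacent, and any tree decomposition puts a clique entirely inside one bag — forcing width ≥ 2. Therefore the treewidth is 2.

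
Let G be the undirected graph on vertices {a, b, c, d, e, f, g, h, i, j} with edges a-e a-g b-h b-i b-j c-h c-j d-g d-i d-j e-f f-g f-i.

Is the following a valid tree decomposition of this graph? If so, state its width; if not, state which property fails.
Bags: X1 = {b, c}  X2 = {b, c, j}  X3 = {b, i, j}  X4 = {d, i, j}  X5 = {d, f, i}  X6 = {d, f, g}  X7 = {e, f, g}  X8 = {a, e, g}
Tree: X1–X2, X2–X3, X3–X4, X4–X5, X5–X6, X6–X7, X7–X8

A tree decomposition must satisfy three properties: every vertex lies in some bag; for every edge, both endpoints lie together in some bag; and for every vertex, the bags containing it form a connected subtree. Here vertex h appears in no bag, so the decomposition is invalid.

No — vertex h appears in no bag.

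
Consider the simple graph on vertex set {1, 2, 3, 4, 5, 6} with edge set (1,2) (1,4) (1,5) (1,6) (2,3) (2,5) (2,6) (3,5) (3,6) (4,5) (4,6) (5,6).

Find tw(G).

A width-3 tree decomposition is:
Bags: B1 = {2, 3, 5, 6}  B2 = {1, 2, 5, 6}  B3 = {1, 4, 5, 6}
Tree: B1–B2, B2–B3
The largest bag has 4 vertices, giving width 3; this decomposition certifies tw(G) ≤ 3. For the lower bound, the 4 vertices {1, 2, 5, 6} are pairwise adjacent, and any tree decomposition puts a clique entirely inside one bag — forcing width ≥ 3. Hence tw(G) = 3 exactly.

3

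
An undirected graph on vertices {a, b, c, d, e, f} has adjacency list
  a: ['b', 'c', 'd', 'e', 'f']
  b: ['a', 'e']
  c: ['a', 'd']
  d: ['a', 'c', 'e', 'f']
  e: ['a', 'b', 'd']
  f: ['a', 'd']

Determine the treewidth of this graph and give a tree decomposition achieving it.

Treewidth 2.
Bags: B1 = {a, d, f}  B2 = {a, c, d}  B3 = {a, d, e}  B4 = {a, b, e}
Tree: B1–B2, B1–B3, B3–B4

The largest bag has 3 vertices, giving width 2; this decomposition certifies tw(G) ≤ 2. Conversely, {a, d, e} is a clique of size 3, and the vertices of any clique must share a bag in every tree decomposition; so some bag has ≥ 3 vertices and tw(G) ≥ 2. Hence tw(G) = 2 exactly.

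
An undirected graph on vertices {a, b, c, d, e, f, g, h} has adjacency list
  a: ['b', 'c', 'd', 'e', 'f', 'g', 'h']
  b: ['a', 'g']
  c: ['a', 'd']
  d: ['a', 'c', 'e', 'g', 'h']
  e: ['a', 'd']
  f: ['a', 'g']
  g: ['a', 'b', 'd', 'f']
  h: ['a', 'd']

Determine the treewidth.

A width-2 tree decomposition is:
Bags: B1 = {a, c, d}  B2 = {a, d, g}  B3 = {a, b, g}  B4 = {a, d, e}  B5 = {a, f, g}  B6 = {a, d, h}
Tree: B1–B2, B2–B3, B2–B4, B3–B5, B4–B6
Each bag holds 3 vertices, so the decomposition has width 2, which upper-bounds the treewidth. On the other hand G contains the 3-clique {a, d, g}. A clique must lie in a single bag of any decomposition, so no decomposition can have width below 2. Hence tw(G) = 2 exactly.

2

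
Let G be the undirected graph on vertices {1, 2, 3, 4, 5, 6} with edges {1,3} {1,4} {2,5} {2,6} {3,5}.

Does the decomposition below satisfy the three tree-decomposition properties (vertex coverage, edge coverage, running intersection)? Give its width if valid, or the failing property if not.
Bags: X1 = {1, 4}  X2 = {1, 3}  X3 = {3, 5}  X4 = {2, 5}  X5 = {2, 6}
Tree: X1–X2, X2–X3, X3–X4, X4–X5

Vertex coverage: the bags together contain {1, 2, 3, 4, 5, 6}, the full vertex set. Edge coverage: each edge of G has both endpoints in at least one bag. Running intersection: for every vertex, the bags containing it form a connected subtree. All three properties hold, so this is a valid tree decomposition of width max|bag| − 1 = 1, and hence tw(G) ≤ 1.

Yes; width 1.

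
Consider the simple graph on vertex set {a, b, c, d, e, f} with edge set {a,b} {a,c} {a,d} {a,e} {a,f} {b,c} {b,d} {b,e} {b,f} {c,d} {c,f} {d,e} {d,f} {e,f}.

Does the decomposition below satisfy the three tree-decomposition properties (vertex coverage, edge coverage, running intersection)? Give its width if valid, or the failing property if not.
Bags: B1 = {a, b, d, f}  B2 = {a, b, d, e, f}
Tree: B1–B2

A tree decomposition must satisfy three properties: every vertex lies in some bag; for every edge, both endpoints lie together in some bag; and for every vertex, the bags containing it form a connected subtree. Here vertex c appears in no bag, so the decomposition is invalid.

No — vertex c appears in no bag.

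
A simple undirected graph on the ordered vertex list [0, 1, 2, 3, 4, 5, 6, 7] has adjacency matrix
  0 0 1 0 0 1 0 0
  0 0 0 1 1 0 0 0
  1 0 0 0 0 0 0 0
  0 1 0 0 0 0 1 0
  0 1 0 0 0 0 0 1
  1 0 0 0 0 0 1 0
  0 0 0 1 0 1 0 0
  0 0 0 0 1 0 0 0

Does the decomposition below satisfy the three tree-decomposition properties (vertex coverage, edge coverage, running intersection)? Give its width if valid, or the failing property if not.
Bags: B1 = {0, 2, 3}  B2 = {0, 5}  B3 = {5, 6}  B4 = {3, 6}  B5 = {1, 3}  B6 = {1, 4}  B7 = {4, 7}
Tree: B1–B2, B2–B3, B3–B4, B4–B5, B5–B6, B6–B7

A tree decomposition must satisfy three properties: every vertex lies in some bag; for every edge, both endpoints lie together in some bag; and for every vertex, the bags containing it form a connected subtree. Here bags containing vertex 3 are not connected in the tree, so the decomposition is invalid.

No — bags containing vertex 3 are not connected in the tree.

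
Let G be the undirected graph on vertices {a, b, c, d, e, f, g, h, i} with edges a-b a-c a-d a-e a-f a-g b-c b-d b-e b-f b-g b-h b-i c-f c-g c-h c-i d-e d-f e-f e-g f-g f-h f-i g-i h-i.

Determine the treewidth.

A width-4 tree decomposition is:
Bags: B1 = {a, b, c, f, g}  B2 = {b, c, f, g, i}  B3 = {a, b, e, f, g}  B4 = {a, b, d, e, f}  B5 = {b, c, f, h, i}
Tree: B1–B2, B1–B3, B3–B4, B2–B5
The largest bag has 5 vertices, giving width 4; this decomposition certifies tw(G) ≤ 4. For the lower bound, the 5 vertices {a, b, d, e, f} are pairwise adjacent, and any tree decomposition puts a clique entirely inside one bag — forcing width ≥ 4. Hence tw(G) = 4 exactly.

4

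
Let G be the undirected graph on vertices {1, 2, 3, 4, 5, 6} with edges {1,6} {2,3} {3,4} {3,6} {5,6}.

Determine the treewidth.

1

A width-1 tree decomposition is:
Bags: B1 = {2, 3}  B2 = {3, 4}  B3 = {3, 6}  B4 = {5, 6}  B5 = {1, 6}
Tree: B1–B2, B1–B3, B3–B4, B3–B5
Each bag holds 2 vertices, so the decomposition has width 1, which upper-bounds the treewidth. G has an edge, so its treewidth is at least 1. Therefore the treewidth is 1.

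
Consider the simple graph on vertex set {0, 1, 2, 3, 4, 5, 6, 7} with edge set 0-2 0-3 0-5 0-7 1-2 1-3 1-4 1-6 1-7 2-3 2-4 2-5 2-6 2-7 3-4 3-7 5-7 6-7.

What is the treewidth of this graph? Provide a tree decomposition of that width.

Every bag has size at most 4, so the width is 4 − 1 = 3 and tw(G) ≤ 3. On the other hand G contains the 4-clique {1, 2, 3, 4}. A clique must lie in a single bag of any decomposition, so no decomposition can have width below 3. Combining the bounds, tw(G) = 3.

Treewidth 3.
One such decomposition:
Bags: B1 = {1, 2, 3, 7}  B2 = {0, 2, 3, 7}  B3 = {0, 2, 5, 7}  B4 = {1, 2, 6, 7}  B5 = {1, 2, 3, 4}
Tree: B1–B2, B2–B3, B1–B4, B1–B5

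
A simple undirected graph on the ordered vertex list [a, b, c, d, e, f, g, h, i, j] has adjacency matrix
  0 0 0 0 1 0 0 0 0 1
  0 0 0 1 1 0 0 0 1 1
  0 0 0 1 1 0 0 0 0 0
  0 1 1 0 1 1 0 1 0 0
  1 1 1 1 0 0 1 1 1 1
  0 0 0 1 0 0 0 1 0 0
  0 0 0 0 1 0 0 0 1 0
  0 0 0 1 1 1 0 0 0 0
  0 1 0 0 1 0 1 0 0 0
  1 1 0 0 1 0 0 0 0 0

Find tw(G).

2

A width-2 tree decomposition is:
Bags: B1 = {c, d, e}  B2 = {b, d, e}  B3 = {d, e, h}  B4 = {b, e, j}  B5 = {d, f, h}  B6 = {b, e, i}  B7 = {e, g, i}  B8 = {a, e, j}
Tree: B1–B2, B2–B3, B2–B4, B3–B5, B2–B6, B6–B7, B4–B8
Every bag has size at most 3, so the width is 3 − 1 = 2 and tw(G) ≤ 2. Conversely, {d, e, h} is a clique of size 3, and the vertices of any clique must share a bag in every tree decomposition; so some bag has ≥ 3 vertices and tw(G) ≥ 2. Combining the bounds, tw(G) = 2.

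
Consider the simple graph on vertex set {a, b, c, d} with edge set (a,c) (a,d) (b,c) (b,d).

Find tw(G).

A width-2 tree decomposition is:
Bags: B1 = {a, b, c}  B2 = {a, b, d}
Tree: B1–B2
Each bag holds 3 vertices, so the decomposition has width 2, which upper-bounds the treewidth. Since b–c–a–d–b is a cycle in G, G is not acyclic. Forests are exactly the graphs of treewidth ≤ 1, so tw(G) ≥ 2. The upper and lower bounds meet at 2, so that is the treewidth.

2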